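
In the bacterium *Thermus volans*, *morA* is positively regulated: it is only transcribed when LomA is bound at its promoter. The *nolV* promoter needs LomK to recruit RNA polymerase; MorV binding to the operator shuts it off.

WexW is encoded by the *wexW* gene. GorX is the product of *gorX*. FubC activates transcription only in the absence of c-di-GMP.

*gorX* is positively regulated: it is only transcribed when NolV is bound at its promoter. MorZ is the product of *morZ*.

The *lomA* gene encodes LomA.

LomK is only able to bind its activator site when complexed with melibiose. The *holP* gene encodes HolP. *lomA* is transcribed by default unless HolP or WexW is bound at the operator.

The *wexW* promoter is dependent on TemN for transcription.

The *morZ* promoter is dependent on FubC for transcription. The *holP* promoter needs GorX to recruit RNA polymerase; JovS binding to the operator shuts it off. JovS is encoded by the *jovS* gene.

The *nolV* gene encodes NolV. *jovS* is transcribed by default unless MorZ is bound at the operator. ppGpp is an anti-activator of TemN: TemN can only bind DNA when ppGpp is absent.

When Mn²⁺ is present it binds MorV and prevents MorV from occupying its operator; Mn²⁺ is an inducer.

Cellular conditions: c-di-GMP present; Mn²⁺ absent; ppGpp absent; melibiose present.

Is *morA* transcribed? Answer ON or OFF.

Melibiose is present, so LomK is active.
Mn²⁺ is absent, so MorV is active.
With repressor MorV bound, *nolV* is not transcribed.
So NolV is not produced.
Required activator NolV is absent, so *gorX* is not transcribed.
So GorX is not produced.
c-di-GMP is present, so FubC is inactive.
Required activator FubC is absent, so *morZ* is not transcribed.
So MorZ is not produced.
With no repressor bound, *jovS* is transcribed.
So JovS is produced and active.
With repressor JovS bound, *holP* is not transcribed.
So HolP is not produced.
ppGpp is absent, so TemN is active.
No repressor is bound and TemN is active, so *wexW* is transcribed.
So WexW is produced and active.
With repressor WexW bound, *lomA* is not transcribed.
So LomA is not produced.
Required activator LomA is absent, so *morA* is not transcribed.

OFF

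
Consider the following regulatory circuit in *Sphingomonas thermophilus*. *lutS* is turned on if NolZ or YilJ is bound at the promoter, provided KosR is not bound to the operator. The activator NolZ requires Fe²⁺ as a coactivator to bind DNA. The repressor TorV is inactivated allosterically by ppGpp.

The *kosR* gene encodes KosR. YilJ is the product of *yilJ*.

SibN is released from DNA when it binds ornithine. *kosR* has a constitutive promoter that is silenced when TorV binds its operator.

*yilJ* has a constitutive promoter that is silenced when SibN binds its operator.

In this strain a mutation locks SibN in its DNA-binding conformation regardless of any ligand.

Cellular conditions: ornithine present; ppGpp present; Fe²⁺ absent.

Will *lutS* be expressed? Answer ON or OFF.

ppGpp is present, so TorV is inactive.
With no repressor bound, *kosR* is transcribed.
So KosR is produced and active.
Fe²⁺ is absent, so NolZ is inactive.
SibN is constitutively active in this strain.
With repressor SibN bound, *yilJ* is not transcribed.
So YilJ is not produced.
With repressor KosR bound, *lutS* is not transcribed.

OFF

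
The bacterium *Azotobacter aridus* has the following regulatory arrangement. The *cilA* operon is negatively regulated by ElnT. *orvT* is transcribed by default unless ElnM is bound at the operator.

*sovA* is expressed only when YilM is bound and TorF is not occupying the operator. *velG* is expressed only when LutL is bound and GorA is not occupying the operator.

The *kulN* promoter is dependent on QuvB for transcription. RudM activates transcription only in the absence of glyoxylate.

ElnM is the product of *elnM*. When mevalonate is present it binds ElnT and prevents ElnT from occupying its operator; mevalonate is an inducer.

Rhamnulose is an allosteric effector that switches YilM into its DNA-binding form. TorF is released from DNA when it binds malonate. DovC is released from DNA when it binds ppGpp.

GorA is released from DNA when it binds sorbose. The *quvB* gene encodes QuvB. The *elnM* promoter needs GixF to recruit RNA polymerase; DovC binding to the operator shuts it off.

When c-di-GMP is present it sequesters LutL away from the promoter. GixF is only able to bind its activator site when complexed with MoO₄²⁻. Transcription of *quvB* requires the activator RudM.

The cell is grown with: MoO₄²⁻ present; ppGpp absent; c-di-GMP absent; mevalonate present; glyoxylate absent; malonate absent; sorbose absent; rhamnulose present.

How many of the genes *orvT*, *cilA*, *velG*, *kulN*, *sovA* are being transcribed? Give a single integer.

MoO₄²⁻ is present, so GixF is active.
ppGpp is absent, so DovC is active.
With repressor DovC bound, *elnM* is not transcribed.
So ElnM is not produced.
With no repressor bound, *orvT* is transcribed.
→ *orvT* is ON.
Mevalonate is present, so ElnT is inactive.
With no repressor bound, *cilA* is transcribed.
→ *cilA* is ON.
c-di-GMP is absent, so LutL is active.
Sorbose is absent, so GorA is active.
With repressor GorA bound, *velG* is not transcribed.
→ *velG* is OFF.
Glyoxylate is absent, so RudM is active.
No repressor is bound and RudM is active, so *quvB* is transcribed.
So QuvB is produced and active.
No repressor is bound and QuvB is active, so *kulN* is transcribed.
→ *kulN* is ON.
Rhamnulose is present, so YilM is active.
Malonate is absent, so TorF is active.
With repressor TorF bound, *sovA* is not transcribed.
→ *sovA* is OFF.
3 of the 5 genes are transcribed.

3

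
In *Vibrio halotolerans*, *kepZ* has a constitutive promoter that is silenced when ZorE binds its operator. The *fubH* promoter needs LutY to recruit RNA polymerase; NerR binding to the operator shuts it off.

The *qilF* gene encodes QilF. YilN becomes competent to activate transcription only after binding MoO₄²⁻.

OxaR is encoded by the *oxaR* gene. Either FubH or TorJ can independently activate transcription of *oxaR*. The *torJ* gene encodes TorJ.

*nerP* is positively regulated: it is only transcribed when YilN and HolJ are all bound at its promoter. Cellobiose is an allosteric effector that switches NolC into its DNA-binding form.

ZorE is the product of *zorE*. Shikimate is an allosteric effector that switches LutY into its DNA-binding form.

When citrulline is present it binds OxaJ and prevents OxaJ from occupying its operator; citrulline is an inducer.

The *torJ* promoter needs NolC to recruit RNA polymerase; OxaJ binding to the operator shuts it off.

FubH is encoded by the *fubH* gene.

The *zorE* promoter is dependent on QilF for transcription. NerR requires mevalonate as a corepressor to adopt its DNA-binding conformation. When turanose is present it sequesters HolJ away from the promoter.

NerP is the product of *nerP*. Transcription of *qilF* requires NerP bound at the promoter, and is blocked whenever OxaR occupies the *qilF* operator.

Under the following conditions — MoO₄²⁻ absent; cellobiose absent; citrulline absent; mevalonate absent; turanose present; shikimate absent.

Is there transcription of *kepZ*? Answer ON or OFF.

ON

Shikimate is absent, so LutY is inactive.
Mevalonate is absent, so NerR is inactive.
Required activator LutY is absent, so *fubH* is not transcribed.
So FubH is not produced.
Citrulline is absent, so OxaJ is active.
Cellobiose is absent, so NolC is inactive.
With repressor OxaJ bound, *torJ* is not transcribed.
So TorJ is not produced.
No activator is available at the *oxaR* promoter, so *oxaR* is not transcribed.
So OxaR is not produced.
MoO₄²⁻ is absent, so YilN is inactive.
Turanose is present, so HolJ is inactive.
Required activator YilN is absent, so *nerP* is not transcribed.
So NerP is not produced.
Required activator NerP is absent, so *qilF* is not transcribed.
So QilF is not produced.
Required activator QilF is absent, so *zorE* is not transcribed.
So ZorE is not produced.
With no repressor bound, *kepZ* is transcribed.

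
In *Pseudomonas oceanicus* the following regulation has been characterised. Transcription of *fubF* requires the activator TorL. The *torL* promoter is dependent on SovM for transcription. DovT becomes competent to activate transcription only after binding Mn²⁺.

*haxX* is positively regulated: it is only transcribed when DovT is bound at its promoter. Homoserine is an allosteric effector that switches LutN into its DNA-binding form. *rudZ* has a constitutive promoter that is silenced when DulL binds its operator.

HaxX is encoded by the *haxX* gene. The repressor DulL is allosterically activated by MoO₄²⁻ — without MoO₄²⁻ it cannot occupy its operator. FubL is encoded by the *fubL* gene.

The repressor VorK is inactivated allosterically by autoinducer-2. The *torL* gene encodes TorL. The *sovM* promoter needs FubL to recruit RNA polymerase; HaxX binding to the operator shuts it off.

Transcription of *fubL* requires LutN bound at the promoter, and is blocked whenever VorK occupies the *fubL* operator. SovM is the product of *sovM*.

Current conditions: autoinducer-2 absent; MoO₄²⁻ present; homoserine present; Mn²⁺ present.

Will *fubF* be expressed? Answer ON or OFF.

OFF

Mn²⁺ is present, so DovT is active.
No repressor is bound and DovT is active, so *haxX* is transcribed.
So HaxX is produced and active.
Autoinducer-2 is absent, so VorK is active.
Homoserine is present, so LutN is active.
With repressor VorK bound, *fubL* is not transcribed.
So FubL is not produced.
With repressor HaxX bound, *sovM* is not transcribed.
So SovM is not produced.
Required activator SovM is absent, so *torL* is not transcribed.
So TorL is not produced.
Required activator TorL is absent, so *fubF* is not transcribed.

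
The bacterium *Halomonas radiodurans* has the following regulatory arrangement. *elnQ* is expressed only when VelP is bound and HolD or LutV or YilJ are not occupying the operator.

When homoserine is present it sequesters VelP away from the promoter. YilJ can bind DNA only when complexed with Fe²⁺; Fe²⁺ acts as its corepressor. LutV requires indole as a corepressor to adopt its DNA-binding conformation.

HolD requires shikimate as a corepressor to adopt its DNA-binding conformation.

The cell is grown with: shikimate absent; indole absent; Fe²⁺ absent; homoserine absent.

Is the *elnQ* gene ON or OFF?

ON

Shikimate is absent, so HolD is inactive.
Indole is absent, so LutV is inactive.
Homoserine is absent, so VelP is active.
Fe²⁺ is absent, so YilJ is inactive.
No repressor is bound and VelP is active, so *elnQ* is transcribed.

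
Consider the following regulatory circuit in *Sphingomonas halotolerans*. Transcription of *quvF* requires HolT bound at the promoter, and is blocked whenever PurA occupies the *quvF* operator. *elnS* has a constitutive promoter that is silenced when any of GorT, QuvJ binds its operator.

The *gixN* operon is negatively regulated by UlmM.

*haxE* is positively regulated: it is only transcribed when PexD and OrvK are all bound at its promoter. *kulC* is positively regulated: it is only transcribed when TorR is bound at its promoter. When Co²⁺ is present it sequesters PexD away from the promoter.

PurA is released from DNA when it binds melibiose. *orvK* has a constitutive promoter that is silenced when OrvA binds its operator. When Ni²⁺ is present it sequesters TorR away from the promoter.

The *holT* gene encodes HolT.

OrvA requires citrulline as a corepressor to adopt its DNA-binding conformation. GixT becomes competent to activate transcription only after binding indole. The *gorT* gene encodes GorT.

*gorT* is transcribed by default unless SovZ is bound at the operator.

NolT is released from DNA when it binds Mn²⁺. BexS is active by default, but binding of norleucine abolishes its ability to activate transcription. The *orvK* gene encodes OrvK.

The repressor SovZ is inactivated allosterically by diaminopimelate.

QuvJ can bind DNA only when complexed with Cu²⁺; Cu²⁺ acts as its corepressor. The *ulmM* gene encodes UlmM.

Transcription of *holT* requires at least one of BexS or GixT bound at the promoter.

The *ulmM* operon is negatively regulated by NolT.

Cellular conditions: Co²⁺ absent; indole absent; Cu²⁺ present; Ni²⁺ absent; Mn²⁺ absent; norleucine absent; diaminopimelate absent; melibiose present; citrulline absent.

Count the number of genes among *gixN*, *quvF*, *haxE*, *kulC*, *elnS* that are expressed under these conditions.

4

Mn²⁺ is absent, so NolT is active.
With repressor NolT bound, *ulmM* is not transcribed.
So UlmM is not produced.
With no repressor bound, *gixN* is transcribed.
→ *gixN* is ON.
Norleucine is absent, so BexS is active.
Indole is absent, so GixT is inactive.
Activator BexS is present, so *holT* is transcribed.
So HolT is produced and active.
Melibiose is present, so PurA is inactive.
No repressor is bound and HolT is active, so *quvF* is transcribed.
→ *quvF* is ON.
Co²⁺ is absent, so PexD is active.
Citrulline is absent, so OrvA is inactive.
With no repressor bound, *orvK* is transcribed.
So OrvK is produced and active.
No repressor is bound and PexD and OrvK are active, so *haxE* is transcribed.
→ *haxE* is ON.
Ni²⁺ is absent, so TorR is active.
No repressor is bound and TorR is active, so *kulC* is transcribed.
→ *kulC* is ON.
Diaminopimelate is absent, so SovZ is active.
With repressor SovZ bound, *gorT* is not transcribed.
So GorT is not produced.
Cu²⁺ is present, so QuvJ is active.
With repressor QuvJ bound, *elnS* is not transcribed.
→ *elnS* is OFF.
4 of the 5 genes are transcribed.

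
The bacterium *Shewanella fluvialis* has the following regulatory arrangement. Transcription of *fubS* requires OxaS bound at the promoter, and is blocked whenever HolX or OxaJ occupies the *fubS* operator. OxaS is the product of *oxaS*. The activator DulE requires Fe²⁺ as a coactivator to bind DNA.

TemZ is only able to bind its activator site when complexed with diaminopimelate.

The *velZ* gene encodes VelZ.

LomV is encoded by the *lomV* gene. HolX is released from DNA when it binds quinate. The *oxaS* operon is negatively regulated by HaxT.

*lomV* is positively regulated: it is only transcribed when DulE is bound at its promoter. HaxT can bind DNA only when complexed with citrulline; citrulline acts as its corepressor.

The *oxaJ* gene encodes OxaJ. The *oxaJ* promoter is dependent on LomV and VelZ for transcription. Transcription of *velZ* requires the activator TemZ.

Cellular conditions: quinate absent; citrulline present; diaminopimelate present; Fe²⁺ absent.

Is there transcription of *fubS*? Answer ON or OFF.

OFF

Quinate is absent, so HolX is active.
Citrulline is present, so HaxT is active.
With repressor HaxT bound, *oxaS* is not transcribed.
So OxaS is not produced.
Fe²⁺ is absent, so DulE is inactive.
Required activator DulE is absent, so *lomV* is not transcribed.
So LomV is not produced.
Diaminopimelate is present, so TemZ is active.
No repressor is bound and TemZ is active, so *velZ* is transcribed.
So VelZ is produced and active.
Required activator LomV is absent, so *oxaJ* is not transcribed.
So OxaJ is not produced.
With repressor HolX bound, *fubS* is not transcribed.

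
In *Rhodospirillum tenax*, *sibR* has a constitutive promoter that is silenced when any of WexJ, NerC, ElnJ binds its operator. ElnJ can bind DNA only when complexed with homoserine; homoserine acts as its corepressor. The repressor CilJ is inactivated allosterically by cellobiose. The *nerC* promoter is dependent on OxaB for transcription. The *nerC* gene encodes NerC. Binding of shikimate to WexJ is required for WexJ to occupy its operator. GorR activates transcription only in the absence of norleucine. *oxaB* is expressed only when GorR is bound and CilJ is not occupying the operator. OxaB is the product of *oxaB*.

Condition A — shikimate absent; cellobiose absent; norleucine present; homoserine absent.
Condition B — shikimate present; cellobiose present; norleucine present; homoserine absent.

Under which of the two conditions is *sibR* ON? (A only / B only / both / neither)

A only

Condition A:
Shikimate is absent, so WexJ is inactive.
Cellobiose is absent, so CilJ is active.
Norleucine is present, so GorR is inactive.
With repressor CilJ bound, *oxaB* is not transcribed.
So OxaB is not produced.
Required activator OxaB is absent, so *nerC* is not transcribed.
So NerC is not produced.
Homoserine is absent, so ElnJ is inactive.
With no repressor bound, *sibR* is transcribed.
→ *sibR* is ON in A.
Condition B:
Shikimate is present, so WexJ is active.
Cellobiose is present, so CilJ is inactive.
Norleucine is present, so GorR is inactive.
Required activator GorR is absent, so *oxaB* is not transcribed.
So OxaB is not produced.
Required activator OxaB is absent, so *nerC* is not transcribed.
So NerC is not produced.
Homoserine is absent, so ElnJ is inactive.
With repressor WexJ bound, *sibR* is not transcribed.
→ *sibR* is OFF in B.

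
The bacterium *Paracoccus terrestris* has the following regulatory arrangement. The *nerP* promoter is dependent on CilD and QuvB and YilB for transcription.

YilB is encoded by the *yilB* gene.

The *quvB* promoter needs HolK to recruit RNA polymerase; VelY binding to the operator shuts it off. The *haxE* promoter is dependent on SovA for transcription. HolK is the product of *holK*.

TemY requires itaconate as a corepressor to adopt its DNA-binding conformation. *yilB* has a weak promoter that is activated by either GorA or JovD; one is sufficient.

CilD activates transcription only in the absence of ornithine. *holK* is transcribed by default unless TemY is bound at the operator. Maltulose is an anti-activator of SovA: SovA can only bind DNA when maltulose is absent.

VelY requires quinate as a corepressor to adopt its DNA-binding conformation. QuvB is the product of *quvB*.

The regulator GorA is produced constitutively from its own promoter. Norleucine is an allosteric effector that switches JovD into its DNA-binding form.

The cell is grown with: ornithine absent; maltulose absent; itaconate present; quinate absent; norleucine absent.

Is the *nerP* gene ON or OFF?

Ornithine is absent, so CilD is active.
Quinate is absent, so VelY is inactive.
Itaconate is present, so TemY is active.
With repressor TemY bound, *holK* is not transcribed.
So HolK is not produced.
Required activator HolK is absent, so *quvB* is not transcribed.
So QuvB is not produced.
GorA is produced constitutively and is active.
Norleucine is absent, so JovD is inactive.
Activator GorA is present, so *yilB* is transcribed.
So YilB is produced and active.
Required activator QuvB is absent, so *nerP* is not transcribed.

OFF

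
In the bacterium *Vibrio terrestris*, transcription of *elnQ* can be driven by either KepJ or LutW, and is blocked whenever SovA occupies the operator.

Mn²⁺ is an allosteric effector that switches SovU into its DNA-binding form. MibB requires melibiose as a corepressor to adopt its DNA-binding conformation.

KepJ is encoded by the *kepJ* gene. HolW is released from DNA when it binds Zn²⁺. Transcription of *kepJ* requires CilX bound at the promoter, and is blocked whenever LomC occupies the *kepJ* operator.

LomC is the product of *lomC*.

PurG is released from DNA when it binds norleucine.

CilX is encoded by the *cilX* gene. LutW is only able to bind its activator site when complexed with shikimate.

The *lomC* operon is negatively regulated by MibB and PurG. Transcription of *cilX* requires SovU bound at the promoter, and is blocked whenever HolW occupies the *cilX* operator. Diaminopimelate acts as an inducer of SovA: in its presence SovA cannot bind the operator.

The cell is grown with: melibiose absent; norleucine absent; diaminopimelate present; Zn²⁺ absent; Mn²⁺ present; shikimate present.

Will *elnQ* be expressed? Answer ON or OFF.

Diaminopimelate is present, so SovA is inactive.
Mn²⁺ is present, so SovU is active.
Zn²⁺ is absent, so HolW is active.
With repressor HolW bound, *cilX* is not transcribed.
So CilX is not produced.
Melibiose is absent, so MibB is inactive.
Norleucine is absent, so PurG is active.
With repressor PurG bound, *lomC* is not transcribed.
So LomC is not produced.
Required activator CilX is absent, so *kepJ* is not transcribed.
So KepJ is not produced.
Shikimate is present, so LutW is active.
Activator LutW is present, so *elnQ* is transcribed.

ON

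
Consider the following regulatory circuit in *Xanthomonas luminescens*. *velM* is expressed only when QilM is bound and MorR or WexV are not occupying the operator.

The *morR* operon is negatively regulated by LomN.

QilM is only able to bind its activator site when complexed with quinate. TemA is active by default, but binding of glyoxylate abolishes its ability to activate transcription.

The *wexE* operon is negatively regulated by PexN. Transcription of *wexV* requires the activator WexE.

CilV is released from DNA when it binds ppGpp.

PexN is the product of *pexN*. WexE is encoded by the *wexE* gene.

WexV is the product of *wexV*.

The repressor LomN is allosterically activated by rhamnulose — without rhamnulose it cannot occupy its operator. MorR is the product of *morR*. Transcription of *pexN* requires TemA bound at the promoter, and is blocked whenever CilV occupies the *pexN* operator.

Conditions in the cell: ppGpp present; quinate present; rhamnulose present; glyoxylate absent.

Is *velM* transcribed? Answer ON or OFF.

Quinate is present, so QilM is active.
Rhamnulose is present, so LomN is active.
With repressor LomN bound, *morR* is not transcribed.
So MorR is not produced.
ppGpp is present, so CilV is inactive.
Glyoxylate is absent, so TemA is active.
No repressor is bound and TemA is active, so *pexN* is transcribed.
So PexN is produced and active.
With repressor PexN bound, *wexE* is not transcribed.
So WexE is not produced.
Required activator WexE is absent, so *wexV* is not transcribed.
So WexV is not produced.
No repressor is bound and QilM is active, so *velM* is transcribed.

ON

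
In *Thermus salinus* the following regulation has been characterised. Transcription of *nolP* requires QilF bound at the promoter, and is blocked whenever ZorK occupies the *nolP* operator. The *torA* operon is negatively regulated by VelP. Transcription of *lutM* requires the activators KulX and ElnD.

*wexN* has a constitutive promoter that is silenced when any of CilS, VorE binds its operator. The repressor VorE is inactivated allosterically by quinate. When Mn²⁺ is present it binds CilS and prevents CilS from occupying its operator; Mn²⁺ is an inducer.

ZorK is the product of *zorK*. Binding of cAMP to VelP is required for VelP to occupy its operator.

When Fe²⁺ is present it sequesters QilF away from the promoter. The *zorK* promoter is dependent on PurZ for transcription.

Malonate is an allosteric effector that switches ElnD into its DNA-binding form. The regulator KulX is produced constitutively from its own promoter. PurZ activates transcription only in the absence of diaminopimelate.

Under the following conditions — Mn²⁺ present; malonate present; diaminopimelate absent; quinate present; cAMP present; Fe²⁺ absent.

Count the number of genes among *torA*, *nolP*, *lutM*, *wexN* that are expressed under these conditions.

cAMP is present, so VelP is active.
With repressor VelP bound, *torA* is not transcribed.
→ *torA* is OFF.
Diaminopimelate is absent, so PurZ is active.
No repressor is bound and PurZ is active, so *zorK* is transcribed.
So ZorK is produced and active.
Fe²⁺ is absent, so QilF is active.
With repressor ZorK bound, *nolP* is not transcribed.
→ *nolP* is OFF.
KulX is produced constitutively and is active.
Malonate is present, so ElnD is active.
No repressor is bound and KulX and ElnD are active, so *lutM* is transcribed.
→ *lutM* is ON.
Mn²⁺ is present, so CilS is inactive.
Quinate is present, so VorE is inactive.
With no repressor bound, *wexN* is transcribed.
→ *wexN* is ON.
2 of the 4 genes are transcribed.

2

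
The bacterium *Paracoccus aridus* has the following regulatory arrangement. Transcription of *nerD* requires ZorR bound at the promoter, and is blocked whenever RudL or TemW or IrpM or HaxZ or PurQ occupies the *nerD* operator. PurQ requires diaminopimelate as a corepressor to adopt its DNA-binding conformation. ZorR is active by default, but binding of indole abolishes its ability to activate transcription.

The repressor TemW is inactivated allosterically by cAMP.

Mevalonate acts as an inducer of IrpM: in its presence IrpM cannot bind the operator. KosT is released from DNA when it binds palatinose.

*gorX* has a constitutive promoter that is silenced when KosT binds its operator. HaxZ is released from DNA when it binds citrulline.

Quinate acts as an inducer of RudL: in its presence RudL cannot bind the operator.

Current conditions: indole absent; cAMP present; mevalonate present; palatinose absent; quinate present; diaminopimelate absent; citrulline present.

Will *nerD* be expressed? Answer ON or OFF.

Quinate is present, so RudL is inactive.
cAMP is present, so TemW is inactive.
Indole is absent, so ZorR is active.
Mevalonate is present, so IrpM is inactive.
Citrulline is present, so HaxZ is inactive.
Diaminopimelate is absent, so PurQ is inactive.
No repressor is bound and ZorR is active, so *nerD* is transcribed.

ON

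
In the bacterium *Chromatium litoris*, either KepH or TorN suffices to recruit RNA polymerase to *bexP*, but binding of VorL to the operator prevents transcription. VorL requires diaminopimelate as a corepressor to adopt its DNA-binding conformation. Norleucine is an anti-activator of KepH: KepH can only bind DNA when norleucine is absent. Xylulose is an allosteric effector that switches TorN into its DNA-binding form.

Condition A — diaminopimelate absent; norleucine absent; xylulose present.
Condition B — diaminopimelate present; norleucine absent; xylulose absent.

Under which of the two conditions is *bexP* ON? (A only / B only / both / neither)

A only

Condition A:
Diaminopimelate is absent, so VorL is inactive.
Norleucine is absent, so KepH is active.
Xylulose is present, so TorN is active.
Activator KepH is present, so *bexP* is transcribed.
→ *bexP* is ON in A.
Condition B:
Diaminopimelate is present, so VorL is active.
Norleucine is absent, so KepH is active.
Xylulose is absent, so TorN is inactive.
With repressor VorL bound, *bexP* is not transcribed.
→ *bexP* is OFF in B.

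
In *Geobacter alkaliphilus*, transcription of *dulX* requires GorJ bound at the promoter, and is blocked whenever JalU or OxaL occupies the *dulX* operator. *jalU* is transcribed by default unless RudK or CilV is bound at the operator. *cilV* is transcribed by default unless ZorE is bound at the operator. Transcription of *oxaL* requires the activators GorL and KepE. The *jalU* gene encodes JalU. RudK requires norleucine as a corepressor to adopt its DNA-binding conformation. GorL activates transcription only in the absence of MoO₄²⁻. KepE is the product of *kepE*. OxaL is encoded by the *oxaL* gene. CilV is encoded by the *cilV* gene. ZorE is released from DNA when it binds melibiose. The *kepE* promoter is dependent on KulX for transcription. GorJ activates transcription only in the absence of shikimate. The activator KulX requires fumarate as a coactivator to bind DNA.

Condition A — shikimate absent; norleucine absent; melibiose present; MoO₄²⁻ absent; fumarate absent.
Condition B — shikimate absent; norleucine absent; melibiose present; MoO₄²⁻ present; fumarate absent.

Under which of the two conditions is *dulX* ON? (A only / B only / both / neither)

both

Condition A:
Shikimate is absent, so GorJ is active.
Norleucine is absent, so RudK is inactive.
Melibiose is present, so ZorE is inactive.
With no repressor bound, *cilV* is transcribed.
So CilV is produced and active.
With repressor CilV bound, *jalU* is not transcribed.
So JalU is not produced.
MoO₄²⁻ is absent, so GorL is active.
Fumarate is absent, so KulX is inactive.
Required activator KulX is absent, so *kepE* is not transcribed.
So KepE is not produced.
Required activator KepE is absent, so *oxaL* is not transcribed.
So OxaL is not produced.
No repressor is bound and GorJ is active, so *dulX* is transcribed.
→ *dulX* is ON in A.
Condition B:
Shikimate is absent, so GorJ is active.
Norleucine is absent, so RudK is inactive.
Melibiose is present, so ZorE is inactive.
With no repressor bound, *cilV* is transcribed.
So CilV is produced and active.
With repressor CilV bound, *jalU* is not transcribed.
So JalU is not produced.
MoO₄²⁻ is present, so GorL is inactive.
Fumarate is absent, so KulX is inactive.
Required activator KulX is absent, so *kepE* is not transcribed.
So KepE is not produced.
Required activator GorL is absent, so *oxaL* is not transcribed.
So OxaL is not produced.
No repressor is bound and GorJ is active, so *dulX* is transcribed.
→ *dulX* is ON in B.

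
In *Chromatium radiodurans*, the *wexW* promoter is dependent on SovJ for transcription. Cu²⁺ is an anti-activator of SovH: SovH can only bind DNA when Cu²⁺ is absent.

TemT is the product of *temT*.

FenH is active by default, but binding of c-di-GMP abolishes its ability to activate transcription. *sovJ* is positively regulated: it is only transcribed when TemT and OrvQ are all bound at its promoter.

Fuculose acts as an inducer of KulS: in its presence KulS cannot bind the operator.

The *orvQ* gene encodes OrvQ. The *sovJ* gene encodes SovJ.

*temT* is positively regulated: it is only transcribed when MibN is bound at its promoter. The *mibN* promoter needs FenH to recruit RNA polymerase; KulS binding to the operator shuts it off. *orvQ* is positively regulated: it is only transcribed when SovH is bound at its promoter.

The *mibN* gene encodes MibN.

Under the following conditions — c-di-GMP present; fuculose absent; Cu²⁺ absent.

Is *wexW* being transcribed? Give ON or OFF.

c-di-GMP is present, so FenH is inactive.
Fuculose is absent, so KulS is active.
With repressor KulS bound, *mibN* is not transcribed.
So MibN is not produced.
Required activator MibN is absent, so *temT* is not transcribed.
So TemT is not produced.
Cu²⁺ is absent, so SovH is active.
No repressor is bound and SovH is active, so *orvQ* is transcribed.
So OrvQ is produced and active.
Required activator TemT is absent, so *sovJ* is not transcribed.
So SovJ is not produced.
Required activator SovJ is absent, so *wexW* is not transcribed.

OFF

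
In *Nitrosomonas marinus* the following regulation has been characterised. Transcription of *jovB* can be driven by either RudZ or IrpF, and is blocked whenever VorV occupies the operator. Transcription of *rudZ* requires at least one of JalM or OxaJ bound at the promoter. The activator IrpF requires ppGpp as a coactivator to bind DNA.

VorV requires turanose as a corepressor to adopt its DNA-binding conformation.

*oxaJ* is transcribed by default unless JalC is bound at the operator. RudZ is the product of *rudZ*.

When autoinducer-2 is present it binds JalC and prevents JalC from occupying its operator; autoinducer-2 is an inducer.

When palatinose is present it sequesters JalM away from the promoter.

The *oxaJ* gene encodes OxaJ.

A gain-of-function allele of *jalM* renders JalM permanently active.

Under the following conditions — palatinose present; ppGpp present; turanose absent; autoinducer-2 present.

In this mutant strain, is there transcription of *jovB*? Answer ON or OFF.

JalM is constitutively active in this strain.
Autoinducer-2 is present, so JalC is inactive.
With no repressor bound, *oxaJ* is transcribed.
So OxaJ is produced and active.
Activator JalM is present, so *rudZ* is transcribed.
So RudZ is produced and active.
Turanose is absent, so VorV is inactive.
ppGpp is present, so IrpF is active.
Activator RudZ is present, so *jovB* is transcribed.

ON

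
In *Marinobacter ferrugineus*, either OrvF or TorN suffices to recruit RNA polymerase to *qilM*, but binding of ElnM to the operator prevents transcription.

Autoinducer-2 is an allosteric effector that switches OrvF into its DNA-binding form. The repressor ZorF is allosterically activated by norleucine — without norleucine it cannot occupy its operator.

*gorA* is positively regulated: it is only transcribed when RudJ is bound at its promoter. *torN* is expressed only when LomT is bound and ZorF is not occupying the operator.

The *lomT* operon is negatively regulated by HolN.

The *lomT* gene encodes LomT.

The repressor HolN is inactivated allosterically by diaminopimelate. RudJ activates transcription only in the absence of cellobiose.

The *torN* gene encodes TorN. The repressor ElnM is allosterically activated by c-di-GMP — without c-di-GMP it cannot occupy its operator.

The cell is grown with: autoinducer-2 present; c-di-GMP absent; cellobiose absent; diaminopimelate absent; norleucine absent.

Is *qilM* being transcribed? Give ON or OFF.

Autoinducer-2 is present, so OrvF is active.
Diaminopimelate is absent, so HolN is active.
With repressor HolN bound, *lomT* is not transcribed.
So LomT is not produced.
Norleucine is absent, so ZorF is inactive.
Required activator LomT is absent, so *torN* is not transcribed.
So TorN is not produced.
c-di-GMP is absent, so ElnM is inactive.
Activator OrvF is present, so *qilM* is transcribed.

ON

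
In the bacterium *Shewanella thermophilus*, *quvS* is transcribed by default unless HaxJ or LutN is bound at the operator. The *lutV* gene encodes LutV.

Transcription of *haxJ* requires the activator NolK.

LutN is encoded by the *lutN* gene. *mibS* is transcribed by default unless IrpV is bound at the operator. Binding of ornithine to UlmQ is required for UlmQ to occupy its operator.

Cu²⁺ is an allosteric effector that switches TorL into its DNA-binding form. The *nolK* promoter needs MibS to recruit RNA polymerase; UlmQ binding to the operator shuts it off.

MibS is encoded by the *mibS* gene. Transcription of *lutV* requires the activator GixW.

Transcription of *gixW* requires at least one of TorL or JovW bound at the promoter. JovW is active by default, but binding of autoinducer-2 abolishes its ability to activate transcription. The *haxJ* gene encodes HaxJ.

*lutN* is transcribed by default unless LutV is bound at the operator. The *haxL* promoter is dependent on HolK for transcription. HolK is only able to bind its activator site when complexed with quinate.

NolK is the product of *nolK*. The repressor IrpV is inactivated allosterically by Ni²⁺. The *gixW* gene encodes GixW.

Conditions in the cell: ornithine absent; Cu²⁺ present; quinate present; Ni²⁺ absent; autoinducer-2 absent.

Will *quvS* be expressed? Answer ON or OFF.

ON

Ornithine is absent, so UlmQ is inactive.
Ni²⁺ is absent, so IrpV is active.
With repressor IrpV bound, *mibS* is not transcribed.
So MibS is not produced.
Required activator MibS is absent, so *nolK* is not transcribed.
So NolK is not produced.
Required activator NolK is absent, so *haxJ* is not transcribed.
So HaxJ is not produced.
Cu²⁺ is present, so TorL is active.
Autoinducer-2 is absent, so JovW is active.
Activator TorL is present, so *gixW* is transcribed.
So GixW is produced and active.
No repressor is bound and GixW is active, so *lutV* is transcribed.
So LutV is produced and active.
With repressor LutV bound, *lutN* is not transcribed.
So LutN is not produced.
With no repressor bound, *quvS* is transcribed.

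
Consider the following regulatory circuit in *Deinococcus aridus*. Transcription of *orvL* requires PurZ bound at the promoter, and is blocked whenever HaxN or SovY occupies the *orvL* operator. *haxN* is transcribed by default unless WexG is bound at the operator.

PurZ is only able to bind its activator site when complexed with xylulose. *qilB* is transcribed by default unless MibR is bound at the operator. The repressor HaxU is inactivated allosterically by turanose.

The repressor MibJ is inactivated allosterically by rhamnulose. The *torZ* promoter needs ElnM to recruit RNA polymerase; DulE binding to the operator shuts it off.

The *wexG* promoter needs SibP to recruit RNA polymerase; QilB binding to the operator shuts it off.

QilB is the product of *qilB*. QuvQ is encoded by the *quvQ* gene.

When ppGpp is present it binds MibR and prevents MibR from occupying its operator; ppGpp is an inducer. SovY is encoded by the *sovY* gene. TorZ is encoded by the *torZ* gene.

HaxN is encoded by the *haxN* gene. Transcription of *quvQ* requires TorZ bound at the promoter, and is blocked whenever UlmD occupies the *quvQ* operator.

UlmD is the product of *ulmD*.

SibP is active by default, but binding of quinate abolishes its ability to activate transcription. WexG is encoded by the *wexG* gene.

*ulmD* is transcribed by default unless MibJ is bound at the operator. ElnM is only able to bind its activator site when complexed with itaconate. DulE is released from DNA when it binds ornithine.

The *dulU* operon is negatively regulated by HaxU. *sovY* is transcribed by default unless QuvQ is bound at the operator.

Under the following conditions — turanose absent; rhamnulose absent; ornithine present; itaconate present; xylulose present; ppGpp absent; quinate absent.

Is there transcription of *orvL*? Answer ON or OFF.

ON

ppGpp is absent, so MibR is active.
With repressor MibR bound, *qilB* is not transcribed.
So QilB is not produced.
Quinate is absent, so SibP is active.
No repressor is bound and SibP is active, so *wexG* is transcribed.
So WexG is produced and active.
With repressor WexG bound, *haxN* is not transcribed.
So HaxN is not produced.
Xylulose is present, so PurZ is active.
Itaconate is present, so ElnM is active.
Ornithine is present, so DulE is inactive.
No repressor is bound and ElnM is active, so *torZ* is transcribed.
So TorZ is produced and active.
Rhamnulose is absent, so MibJ is active.
With repressor MibJ bound, *ulmD* is not transcribed.
So UlmD is not produced.
No repressor is bound and TorZ is active, so *quvQ* is transcribed.
So QuvQ is produced and active.
With repressor QuvQ bound, *sovY* is not transcribed.
So SovY is not produced.
No repressor is bound and PurZ is active, so *orvL* is transcribed.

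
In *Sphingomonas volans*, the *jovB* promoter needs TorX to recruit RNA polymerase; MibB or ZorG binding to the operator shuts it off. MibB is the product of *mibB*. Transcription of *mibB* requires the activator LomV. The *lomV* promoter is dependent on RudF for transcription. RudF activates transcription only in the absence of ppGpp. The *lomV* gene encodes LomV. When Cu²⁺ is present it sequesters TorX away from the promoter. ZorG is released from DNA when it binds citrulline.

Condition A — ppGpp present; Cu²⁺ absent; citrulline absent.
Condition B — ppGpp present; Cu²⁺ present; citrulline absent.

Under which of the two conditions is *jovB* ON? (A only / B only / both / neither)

Condition A:
ppGpp is present, so RudF is inactive.
Required activator RudF is absent, so *lomV* is not transcribed.
So LomV is not produced.
Required activator LomV is absent, so *mibB* is not transcribed.
So MibB is not produced.
Cu²⁺ is absent, so TorX is active.
Citrulline is absent, so ZorG is active.
With repressor ZorG bound, *jovB* is not transcribed.
→ *jovB* is OFF in A.
Condition B:
ppGpp is present, so RudF is inactive.
Required activator RudF is absent, so *lomV* is not transcribed.
So LomV is not produced.
Required activator LomV is absent, so *mibB* is not transcribed.
So MibB is not produced.
Cu²⁺ is present, so TorX is inactive.
Citrulline is absent, so ZorG is active.
With repressor ZorG bound, *jovB* is not transcribed.
→ *jovB* is OFF in B.

neither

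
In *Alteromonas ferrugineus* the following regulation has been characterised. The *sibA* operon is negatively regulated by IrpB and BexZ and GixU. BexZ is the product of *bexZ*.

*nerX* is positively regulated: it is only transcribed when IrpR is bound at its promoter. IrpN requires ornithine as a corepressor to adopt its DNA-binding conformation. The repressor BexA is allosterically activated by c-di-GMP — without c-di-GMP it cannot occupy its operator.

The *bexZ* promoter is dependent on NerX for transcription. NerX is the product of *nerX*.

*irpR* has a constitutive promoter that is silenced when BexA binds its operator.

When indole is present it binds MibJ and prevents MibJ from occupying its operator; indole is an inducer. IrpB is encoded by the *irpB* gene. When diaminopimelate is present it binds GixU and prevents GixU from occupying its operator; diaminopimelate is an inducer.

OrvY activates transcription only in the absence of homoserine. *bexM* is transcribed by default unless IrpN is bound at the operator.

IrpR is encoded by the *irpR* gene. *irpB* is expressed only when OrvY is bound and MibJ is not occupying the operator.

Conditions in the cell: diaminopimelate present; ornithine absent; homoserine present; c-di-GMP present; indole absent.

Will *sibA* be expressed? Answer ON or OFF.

ON

Homoserine is present, so OrvY is inactive.
Indole is absent, so MibJ is active.
With repressor MibJ bound, *irpB* is not transcribed.
So IrpB is not produced.
c-di-GMP is present, so BexA is active.
With repressor BexA bound, *irpR* is not transcribed.
So IrpR is not produced.
Required activator IrpR is absent, so *nerX* is not transcribed.
So NerX is not produced.
Required activator NerX is absent, so *bexZ* is not transcribed.
So BexZ is not produced.
Diaminopimelate is present, so GixU is inactive.
With no repressor bound, *sibA* is transcribed.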